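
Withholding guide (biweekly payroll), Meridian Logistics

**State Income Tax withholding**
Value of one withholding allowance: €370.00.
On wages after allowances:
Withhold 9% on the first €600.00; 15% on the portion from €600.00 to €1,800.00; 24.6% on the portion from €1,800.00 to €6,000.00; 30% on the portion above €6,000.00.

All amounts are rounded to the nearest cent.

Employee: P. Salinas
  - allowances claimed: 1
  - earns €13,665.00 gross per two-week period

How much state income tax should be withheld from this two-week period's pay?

€3,455.70

State Income Tax: taxable = €13,665.00 − 1×€370.00 = €13,295.00
  €1,267.20 + 30% × (€13,295.00 − €6,000.00) = €1,267.20 + 30% × €7,295.00 = €3,455.70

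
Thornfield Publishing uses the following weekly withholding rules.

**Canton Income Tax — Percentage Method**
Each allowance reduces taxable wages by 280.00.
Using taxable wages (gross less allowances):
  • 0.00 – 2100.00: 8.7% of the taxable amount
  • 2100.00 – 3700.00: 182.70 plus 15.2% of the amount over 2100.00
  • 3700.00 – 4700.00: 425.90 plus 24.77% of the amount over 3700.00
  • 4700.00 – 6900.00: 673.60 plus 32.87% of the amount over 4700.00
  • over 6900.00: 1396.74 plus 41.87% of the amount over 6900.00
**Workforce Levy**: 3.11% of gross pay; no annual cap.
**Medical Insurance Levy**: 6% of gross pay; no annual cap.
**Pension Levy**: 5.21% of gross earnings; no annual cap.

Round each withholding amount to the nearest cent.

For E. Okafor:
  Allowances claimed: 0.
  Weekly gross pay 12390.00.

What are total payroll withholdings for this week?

Canton Income Tax: taxable = 12390.00
  1396.74 + 41.87% × (12390.00 − 6900.00) = 1396.74 + 41.87% × 5490.00 = 3695.40
Workforce Levy: 3.11% × 12390.00 = 385.33
Medical Insurance Levy: 6% × 12390.00 = 743.40
Pension Levy: 5.21% × 12390.00 = 645.52
Total: 3695.40 + 385.33 + 743.40 + 645.52 = 5469.65

5469.65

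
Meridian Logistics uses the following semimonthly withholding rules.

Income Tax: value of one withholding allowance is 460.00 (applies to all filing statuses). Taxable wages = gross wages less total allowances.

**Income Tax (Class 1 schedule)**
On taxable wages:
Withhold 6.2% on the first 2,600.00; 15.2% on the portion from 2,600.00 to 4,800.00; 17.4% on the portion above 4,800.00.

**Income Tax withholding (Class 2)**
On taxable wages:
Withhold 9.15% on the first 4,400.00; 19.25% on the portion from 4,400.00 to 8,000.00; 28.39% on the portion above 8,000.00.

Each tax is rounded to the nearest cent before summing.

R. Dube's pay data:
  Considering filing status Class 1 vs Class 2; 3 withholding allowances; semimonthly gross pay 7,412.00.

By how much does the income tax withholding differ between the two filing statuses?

Income Tax (Class 1): taxable = 7,412.00 − 3×460.00 = 6,032.00
  495.60 + 17.4% × (6,032.00 − 4,800.00) = 495.60 + 17.4% × 1,232.00 = 709.97
Income Tax (Class 2): taxable = 7,412.00 − 3×460.00 = 6,032.00
  402.60 + 19.25% × (6,032.00 − 4,400.00) = 402.60 + 19.25% × 1,632.00 = 716.76
Difference: |709.97 − 716.76| = 6.79 (higher under Class 2)

6.79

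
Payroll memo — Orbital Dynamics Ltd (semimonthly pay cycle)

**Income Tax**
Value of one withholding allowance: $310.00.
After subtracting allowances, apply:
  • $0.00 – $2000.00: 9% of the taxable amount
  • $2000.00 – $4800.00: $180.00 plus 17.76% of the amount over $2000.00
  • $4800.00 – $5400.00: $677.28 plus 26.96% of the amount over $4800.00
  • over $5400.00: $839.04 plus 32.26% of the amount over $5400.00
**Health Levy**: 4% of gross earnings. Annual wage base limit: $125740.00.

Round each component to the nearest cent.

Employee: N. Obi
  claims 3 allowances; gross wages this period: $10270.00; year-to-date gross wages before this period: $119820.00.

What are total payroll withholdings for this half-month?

Income Tax: taxable = $10270.00 − 3×$310.00 = $9340.00
  $839.04 + 32.26% × ($9340.00 − $5400.00) = $839.04 + 32.26% × $3940.00 = $2110.08
Health Levy: cap $125740.00 − YTD $119820.00 = $5920.00 subject; 4% × $5920.00 = $236.80
Total: $2110.08 + $236.80 = $2346.88

$2346.88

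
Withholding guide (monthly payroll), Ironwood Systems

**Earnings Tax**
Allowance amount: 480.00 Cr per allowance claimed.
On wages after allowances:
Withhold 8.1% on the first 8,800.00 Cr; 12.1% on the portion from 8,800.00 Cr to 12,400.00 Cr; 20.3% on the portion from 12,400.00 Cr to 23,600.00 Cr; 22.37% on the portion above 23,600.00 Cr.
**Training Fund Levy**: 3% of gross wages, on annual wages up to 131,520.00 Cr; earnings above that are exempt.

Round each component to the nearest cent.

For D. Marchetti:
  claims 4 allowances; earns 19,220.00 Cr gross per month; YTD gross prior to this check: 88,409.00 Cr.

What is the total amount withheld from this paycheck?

Earnings Tax: taxable = 19,220.00 Cr − 4×480.00 Cr = 17,300.00 Cr
  1,148.40 Cr + 20.3% × (17,300.00 Cr − 12,400.00 Cr) = 1,148.40 Cr + 20.3% × 4,900.00 Cr = 2,143.10 Cr
Training Fund Levy: 3% × 19,220.00 Cr = 576.60 Cr
Total: 2,143.10 Cr + 576.60 Cr = 2,719.70 Cr

2,719.70 Cr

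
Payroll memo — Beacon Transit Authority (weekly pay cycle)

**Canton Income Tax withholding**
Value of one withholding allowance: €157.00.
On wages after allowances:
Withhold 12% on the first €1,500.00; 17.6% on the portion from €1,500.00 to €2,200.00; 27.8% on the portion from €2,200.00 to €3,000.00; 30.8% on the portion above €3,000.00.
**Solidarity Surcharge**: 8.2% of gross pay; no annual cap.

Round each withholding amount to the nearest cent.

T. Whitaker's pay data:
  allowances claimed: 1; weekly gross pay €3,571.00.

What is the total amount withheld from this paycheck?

€945.93

Canton Income Tax: taxable = €3,571.00 − 1×€157.00 = €3,414.00
  €525.60 + 30.8% × (€3,414.00 − €3,000.00) = €525.60 + 30.8% × €414.00 = €653.11
Solidarity Surcharge: 8.2% × €3,571.00 = €292.82
Total: €653.11 + €292.82 = €945.93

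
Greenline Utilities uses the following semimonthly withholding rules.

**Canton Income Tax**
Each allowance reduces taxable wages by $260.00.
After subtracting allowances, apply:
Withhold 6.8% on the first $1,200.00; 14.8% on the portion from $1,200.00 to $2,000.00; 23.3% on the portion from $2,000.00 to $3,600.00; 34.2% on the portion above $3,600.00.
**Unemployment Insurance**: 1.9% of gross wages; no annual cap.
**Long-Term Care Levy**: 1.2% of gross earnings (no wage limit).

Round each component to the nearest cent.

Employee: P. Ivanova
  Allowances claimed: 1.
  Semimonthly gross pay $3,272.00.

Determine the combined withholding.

$537.23

Canton Income Tax: taxable = $3,272.00 − 1×$260.00 = $3,012.00
  $200.00 + 23.3% × ($3,012.00 − $2,000.00) = $200.00 + 23.3% × $1,012.00 = $435.80
Unemployment Insurance: 1.9% × $3,272.00 = $62.17
Long-Term Care Levy: 1.2% × $3,272.00 = $39.26
Total: $435.80 + $62.17 + $39.26 = $537.23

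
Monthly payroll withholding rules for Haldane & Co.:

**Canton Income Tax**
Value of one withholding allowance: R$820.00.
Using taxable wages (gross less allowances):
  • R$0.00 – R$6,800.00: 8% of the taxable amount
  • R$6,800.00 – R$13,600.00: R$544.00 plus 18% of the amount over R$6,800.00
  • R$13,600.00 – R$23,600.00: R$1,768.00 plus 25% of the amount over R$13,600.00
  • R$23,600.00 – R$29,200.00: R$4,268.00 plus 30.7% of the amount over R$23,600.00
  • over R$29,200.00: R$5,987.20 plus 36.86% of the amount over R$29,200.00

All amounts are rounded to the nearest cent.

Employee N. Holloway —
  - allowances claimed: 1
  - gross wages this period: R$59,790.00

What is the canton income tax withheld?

Canton Income Tax: taxable = R$59,790.00 − 1×R$820.00 = R$58,970.00
  R$5,987.20 + 36.86% × (R$58,970.00 − R$29,200.00) = R$5,987.20 + 36.86% × R$29,770.00 = R$16,960.42

R$16,960.42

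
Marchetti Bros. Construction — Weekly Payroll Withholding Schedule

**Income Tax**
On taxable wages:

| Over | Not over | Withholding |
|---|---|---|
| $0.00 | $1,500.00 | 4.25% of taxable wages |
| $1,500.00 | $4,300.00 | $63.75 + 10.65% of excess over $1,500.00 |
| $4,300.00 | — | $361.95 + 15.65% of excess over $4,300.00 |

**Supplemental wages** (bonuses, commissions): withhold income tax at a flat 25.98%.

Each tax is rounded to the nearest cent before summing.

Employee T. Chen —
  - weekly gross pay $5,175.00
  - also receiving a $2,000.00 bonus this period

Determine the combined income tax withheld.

Income Tax: taxable = $5,175.00
  $361.95 + 15.65% × ($5,175.00 − $4,300.00) = $361.95 + 15.65% × $875.00 = $498.89
Supplemental (25.98% flat on bonus): 25.98% × $2,000.00 = $519.60
Total income tax: $498.89 + $519.60 = $1,018.49

$1,018.49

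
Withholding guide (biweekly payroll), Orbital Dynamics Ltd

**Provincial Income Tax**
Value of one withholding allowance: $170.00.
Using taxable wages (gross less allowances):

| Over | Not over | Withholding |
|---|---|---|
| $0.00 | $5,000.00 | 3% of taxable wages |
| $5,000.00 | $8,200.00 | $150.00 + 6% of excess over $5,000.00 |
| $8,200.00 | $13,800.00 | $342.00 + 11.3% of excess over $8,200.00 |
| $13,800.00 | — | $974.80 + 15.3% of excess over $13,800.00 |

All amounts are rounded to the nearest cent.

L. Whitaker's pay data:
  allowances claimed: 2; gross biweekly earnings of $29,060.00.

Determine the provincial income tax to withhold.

Provincial Income Tax: taxable = $29,060.00 − 2×$170.00 = $28,720.00
  $974.80 + 15.3% × ($28,720.00 − $13,800.00) = $974.80 + 15.3% × $14,920.00 = $3,257.56

$3,257.56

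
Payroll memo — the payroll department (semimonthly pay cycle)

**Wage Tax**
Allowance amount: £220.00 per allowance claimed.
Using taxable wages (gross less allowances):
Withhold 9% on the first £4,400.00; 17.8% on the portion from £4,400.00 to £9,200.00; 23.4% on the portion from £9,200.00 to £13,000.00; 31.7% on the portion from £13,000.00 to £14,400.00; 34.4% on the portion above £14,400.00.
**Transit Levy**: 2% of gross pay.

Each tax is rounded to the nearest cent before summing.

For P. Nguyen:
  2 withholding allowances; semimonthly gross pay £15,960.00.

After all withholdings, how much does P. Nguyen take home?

£12,672.12

Wage Tax: taxable = £15,960.00 − 2×£220.00 = £15,520.00
  £2,583.40 + 34.4% × (£15,520.00 − £14,400.00) = £2,583.40 + 34.4% × £1,120.00 = £2,968.68
Transit Levy: 2% × £15,960.00 = £319.20
Total withheld: £2,968.68 + £319.20 = £3,287.88
Net pay: £15,960.00 − £3,287.88 = £12,672.12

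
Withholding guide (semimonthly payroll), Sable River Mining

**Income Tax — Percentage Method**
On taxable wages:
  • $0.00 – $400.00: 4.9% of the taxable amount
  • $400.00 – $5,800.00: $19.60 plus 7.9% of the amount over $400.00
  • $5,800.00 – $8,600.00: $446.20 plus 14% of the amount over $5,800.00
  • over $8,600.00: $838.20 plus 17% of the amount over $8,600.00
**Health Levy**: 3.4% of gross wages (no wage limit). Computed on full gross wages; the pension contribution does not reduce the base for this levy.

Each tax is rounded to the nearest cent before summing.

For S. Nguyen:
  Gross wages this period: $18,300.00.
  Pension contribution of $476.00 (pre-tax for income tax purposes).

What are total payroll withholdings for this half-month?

Income Tax: taxable = $18,300.00 − $476.00 = $17,824.00
  $838.20 + 17% × ($17,824.00 − $8,600.00) = $838.20 + 17% × $9,224.00 = $2,406.28
Health Levy: 3.4% × $18,300.00 = $622.20
Total: $2,406.28 + $622.20 = $3,028.48

$3,028.48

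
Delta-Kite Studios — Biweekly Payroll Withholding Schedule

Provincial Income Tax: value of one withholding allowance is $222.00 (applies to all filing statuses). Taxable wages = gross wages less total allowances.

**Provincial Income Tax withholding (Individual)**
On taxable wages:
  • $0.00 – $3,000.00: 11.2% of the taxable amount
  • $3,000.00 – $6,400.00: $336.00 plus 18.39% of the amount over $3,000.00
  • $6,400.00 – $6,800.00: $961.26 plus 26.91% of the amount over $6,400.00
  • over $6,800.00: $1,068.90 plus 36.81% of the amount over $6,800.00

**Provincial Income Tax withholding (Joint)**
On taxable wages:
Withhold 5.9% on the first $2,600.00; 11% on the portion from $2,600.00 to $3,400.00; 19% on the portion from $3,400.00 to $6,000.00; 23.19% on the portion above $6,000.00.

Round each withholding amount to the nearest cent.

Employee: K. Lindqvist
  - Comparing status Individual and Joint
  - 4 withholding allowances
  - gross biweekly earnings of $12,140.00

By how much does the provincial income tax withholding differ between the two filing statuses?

$754.34

Provincial Income Tax (Individual): taxable = $12,140.00 − 4×$222.00 = $11,252.00
  $1,068.90 + 36.81% × ($11,252.00 − $6,800.00) = $1,068.90 + 36.81% × $4,452.00 = $2,707.68
Provincial Income Tax (Joint): taxable = $12,140.00 − 4×$222.00 = $11,252.00
  $735.40 + 23.19% × ($11,252.00 − $6,000.00) = $735.40 + 23.19% × $5,252.00 = $1,953.34
Difference: |$2,707.68 − $1,953.34| = $754.34 (higher under Individual)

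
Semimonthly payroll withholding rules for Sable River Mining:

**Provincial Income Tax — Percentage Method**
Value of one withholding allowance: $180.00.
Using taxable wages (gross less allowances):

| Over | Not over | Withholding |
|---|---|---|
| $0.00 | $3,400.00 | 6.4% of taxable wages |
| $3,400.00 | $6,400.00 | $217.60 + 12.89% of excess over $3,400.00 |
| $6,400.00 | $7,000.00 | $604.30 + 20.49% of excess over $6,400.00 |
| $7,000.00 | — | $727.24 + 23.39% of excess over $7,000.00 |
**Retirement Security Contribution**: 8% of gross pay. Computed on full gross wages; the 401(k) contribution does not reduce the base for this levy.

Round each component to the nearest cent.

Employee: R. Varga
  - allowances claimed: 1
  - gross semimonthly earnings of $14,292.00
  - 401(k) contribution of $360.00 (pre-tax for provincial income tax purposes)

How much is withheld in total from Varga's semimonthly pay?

Provincial Income Tax: taxable = $14,292.00 − $360.00 − 1×$180.00 = $13,752.00
  $727.24 + 23.39% × ($13,752.00 − $7,000.00) = $727.24 + 23.39% × $6,752.00 = $2,306.53
Retirement Security Contribution: 8% × $14,292.00 = $1,143.36
Total: $2,306.53 + $1,143.36 = $3,449.89

$3,449.89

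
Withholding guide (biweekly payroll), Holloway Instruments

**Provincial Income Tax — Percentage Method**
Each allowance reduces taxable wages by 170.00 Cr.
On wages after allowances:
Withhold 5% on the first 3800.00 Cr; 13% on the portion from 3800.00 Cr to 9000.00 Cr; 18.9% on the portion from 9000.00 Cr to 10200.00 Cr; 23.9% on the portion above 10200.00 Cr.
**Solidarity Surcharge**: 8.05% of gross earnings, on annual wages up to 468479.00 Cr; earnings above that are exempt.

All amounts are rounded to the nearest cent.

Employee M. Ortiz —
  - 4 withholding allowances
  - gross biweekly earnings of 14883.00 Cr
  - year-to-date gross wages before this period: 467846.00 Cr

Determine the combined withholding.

Provincial Income Tax: taxable = 14883.00 Cr − 4×170.00 Cr = 14203.00 Cr
  1092.80 Cr + 23.9% × (14203.00 Cr − 10200.00 Cr) = 1092.80 Cr + 23.9% × 4003.00 Cr = 2049.52 Cr
Solidarity Surcharge: cap 468479.00 Cr − YTD 467846.00 Cr = 633.00 Cr subject; 8.05% × 633.00 Cr = 50.96 Cr
Total: 2049.52 Cr + 50.96 Cr = 2100.48 Cr

2100.48 Cr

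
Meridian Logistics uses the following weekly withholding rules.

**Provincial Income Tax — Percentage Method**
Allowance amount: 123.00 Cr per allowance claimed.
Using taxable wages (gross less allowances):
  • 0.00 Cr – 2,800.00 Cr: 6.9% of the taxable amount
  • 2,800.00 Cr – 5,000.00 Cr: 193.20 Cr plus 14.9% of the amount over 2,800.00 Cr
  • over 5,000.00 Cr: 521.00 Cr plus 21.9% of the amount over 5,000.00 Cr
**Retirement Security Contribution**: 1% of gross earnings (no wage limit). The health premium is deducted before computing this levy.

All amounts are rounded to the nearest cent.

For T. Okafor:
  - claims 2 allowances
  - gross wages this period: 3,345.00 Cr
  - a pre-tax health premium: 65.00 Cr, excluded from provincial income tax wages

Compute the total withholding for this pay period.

260.87 Cr

Provincial Income Tax: taxable = 3,345.00 Cr − 65.00 Cr − 2×123.00 Cr = 3,034.00 Cr
  193.20 Cr + 14.9% × (3,034.00 Cr − 2,800.00 Cr) = 193.20 Cr + 14.9% × 234.00 Cr = 228.07 Cr
Retirement Security Contribution: 1% × 3,280.00 Cr = 32.80 Cr
Total: 228.07 Cr + 32.80 Cr = 260.87 Cr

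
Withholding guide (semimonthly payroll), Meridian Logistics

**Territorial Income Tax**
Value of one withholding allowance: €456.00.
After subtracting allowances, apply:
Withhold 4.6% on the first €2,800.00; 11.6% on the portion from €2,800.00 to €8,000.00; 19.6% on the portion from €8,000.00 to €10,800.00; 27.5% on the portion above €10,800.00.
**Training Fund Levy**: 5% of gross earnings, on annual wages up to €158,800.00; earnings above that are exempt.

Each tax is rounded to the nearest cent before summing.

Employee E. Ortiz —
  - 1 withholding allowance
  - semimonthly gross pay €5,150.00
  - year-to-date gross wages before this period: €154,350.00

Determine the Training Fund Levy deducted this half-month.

€222.50

Training Fund Levy: cap €158,800.00 − YTD €154,350.00 = €4,450.00 subject; 5% × €4,450.00 = €222.50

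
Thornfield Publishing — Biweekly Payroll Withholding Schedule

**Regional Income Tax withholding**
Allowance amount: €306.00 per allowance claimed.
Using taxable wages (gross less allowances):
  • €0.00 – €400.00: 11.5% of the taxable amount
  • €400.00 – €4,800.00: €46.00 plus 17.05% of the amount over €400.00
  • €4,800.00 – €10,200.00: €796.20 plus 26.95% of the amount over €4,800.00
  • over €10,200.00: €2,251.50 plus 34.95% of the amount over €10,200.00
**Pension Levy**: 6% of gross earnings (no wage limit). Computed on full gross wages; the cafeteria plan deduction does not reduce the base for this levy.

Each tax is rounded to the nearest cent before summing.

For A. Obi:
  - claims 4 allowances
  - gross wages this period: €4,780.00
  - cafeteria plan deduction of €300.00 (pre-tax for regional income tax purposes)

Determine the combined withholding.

Regional Income Tax: taxable = €4,780.00 − €300.00 − 4×€306.00 = €3,256.00
  €46.00 + 17.05% × (€3,256.00 − €400.00) = €46.00 + 17.05% × €2,856.00 = €532.95
Pension Levy: 6% × €4,780.00 = €286.80
Total: €532.95 + €286.80 = €819.75

€819.75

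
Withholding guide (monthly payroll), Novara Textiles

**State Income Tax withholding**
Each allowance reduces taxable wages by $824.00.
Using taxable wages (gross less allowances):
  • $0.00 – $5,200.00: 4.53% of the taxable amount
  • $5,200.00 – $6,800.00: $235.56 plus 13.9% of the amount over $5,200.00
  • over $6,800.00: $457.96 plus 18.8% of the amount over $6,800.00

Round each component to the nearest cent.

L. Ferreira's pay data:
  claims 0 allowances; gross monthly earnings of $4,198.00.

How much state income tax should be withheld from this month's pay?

State Income Tax: taxable = $4,198.00
  4.53% × $4,198.00 = $190.17

$190.17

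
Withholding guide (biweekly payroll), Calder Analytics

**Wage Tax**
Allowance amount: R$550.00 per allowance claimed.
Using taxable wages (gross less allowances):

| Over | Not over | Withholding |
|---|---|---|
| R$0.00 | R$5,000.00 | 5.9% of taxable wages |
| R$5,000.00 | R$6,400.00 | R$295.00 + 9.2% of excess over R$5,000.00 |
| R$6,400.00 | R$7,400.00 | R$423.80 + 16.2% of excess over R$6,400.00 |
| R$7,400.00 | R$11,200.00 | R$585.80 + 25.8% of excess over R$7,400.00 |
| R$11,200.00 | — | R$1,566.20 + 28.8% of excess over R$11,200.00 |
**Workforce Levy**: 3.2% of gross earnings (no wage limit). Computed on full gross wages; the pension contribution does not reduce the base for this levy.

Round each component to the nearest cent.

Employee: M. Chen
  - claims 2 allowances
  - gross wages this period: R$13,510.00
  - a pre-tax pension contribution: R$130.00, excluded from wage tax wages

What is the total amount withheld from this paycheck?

R$2,309.56

Wage Tax: taxable = R$13,510.00 − R$130.00 − 2×R$550.00 = R$12,280.00
  R$1,566.20 + 28.8% × (R$12,280.00 − R$11,200.00) = R$1,566.20 + 28.8% × R$1,080.00 = R$1,877.24
Workforce Levy: 3.2% × R$13,510.00 = R$432.32
Total: R$1,877.24 + R$432.32 = R$2,309.56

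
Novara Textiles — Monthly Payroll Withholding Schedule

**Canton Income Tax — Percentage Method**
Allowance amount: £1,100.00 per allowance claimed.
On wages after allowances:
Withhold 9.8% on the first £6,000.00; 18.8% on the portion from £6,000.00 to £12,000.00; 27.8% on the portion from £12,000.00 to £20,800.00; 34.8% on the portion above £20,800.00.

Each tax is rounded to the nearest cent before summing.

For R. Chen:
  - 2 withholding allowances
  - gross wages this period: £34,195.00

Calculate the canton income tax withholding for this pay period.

Canton Income Tax: taxable = £34,195.00 − 2×£1,100.00 = £31,995.00
  £4,162.40 + 34.8% × (£31,995.00 − £20,800.00) = £4,162.40 + 34.8% × £11,195.00 = £8,058.26

£8,058.26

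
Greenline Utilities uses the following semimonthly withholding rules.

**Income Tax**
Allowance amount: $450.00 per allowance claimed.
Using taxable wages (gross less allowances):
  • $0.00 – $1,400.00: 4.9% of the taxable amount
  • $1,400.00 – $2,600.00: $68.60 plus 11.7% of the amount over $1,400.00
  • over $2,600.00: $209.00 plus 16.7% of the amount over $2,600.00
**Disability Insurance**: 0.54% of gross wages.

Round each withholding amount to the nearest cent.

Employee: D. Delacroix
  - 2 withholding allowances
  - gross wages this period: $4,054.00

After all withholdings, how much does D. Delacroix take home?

$3,730.59

Income Tax: taxable = $4,054.00 − 2×$450.00 = $3,154.00
  $209.00 + 16.7% × ($3,154.00 − $2,600.00) = $209.00 + 16.7% × $554.00 = $301.52
Disability Insurance: 0.54% × $4,054.00 = $21.89
Total withheld: $301.52 + $21.89 = $323.41
Net pay: $4,054.00 − $323.41 = $3,730.59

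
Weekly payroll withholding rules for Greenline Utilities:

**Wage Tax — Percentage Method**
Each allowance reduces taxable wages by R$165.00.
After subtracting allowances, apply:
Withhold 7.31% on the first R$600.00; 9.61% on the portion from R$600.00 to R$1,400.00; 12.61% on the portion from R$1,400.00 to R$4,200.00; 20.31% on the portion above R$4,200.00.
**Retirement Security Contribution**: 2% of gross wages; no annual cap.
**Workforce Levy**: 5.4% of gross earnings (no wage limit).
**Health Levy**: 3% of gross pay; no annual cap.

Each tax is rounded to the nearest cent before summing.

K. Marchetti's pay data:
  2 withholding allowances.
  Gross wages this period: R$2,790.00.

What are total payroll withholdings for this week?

R$544.57

Wage Tax: taxable = R$2,790.00 − 2×R$165.00 = R$2,460.00
  R$120.74 + 12.61% × (R$2,460.00 − R$1,400.00) = R$120.74 + 12.61% × R$1,060.00 = R$254.41
Retirement Security Contribution: 2% × R$2,790.00 = R$55.80
Workforce Levy: 5.4% × R$2,790.00 = R$150.66
Health Levy: 3% × R$2,790.00 = R$83.70
Total: R$254.41 + R$55.80 + R$150.66 + R$83.70 = R$544.57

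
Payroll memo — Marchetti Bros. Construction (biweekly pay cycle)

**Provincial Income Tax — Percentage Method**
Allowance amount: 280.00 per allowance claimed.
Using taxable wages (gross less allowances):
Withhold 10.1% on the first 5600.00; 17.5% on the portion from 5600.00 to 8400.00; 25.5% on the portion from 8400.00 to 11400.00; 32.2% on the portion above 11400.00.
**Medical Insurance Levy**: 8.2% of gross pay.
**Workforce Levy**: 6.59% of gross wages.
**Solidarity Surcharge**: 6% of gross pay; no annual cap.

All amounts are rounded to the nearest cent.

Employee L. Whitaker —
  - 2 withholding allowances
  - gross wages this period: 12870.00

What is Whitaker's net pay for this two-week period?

Provincial Income Tax: taxable = 12870.00 − 2×280.00 = 12310.00
  1820.60 + 32.2% × (12310.00 − 11400.00) = 1820.60 + 32.2% × 910.00 = 2113.62
Medical Insurance Levy: 8.2% × 12870.00 = 1055.34
Workforce Levy: 6.59% × 12870.00 = 848.13
Solidarity Surcharge: 6% × 12870.00 = 772.20
Total withheld: 2113.62 + 1055.34 + 848.13 + 772.20 = 4789.29
Net pay: 12870.00 − 4789.29 = 8080.71

8080.71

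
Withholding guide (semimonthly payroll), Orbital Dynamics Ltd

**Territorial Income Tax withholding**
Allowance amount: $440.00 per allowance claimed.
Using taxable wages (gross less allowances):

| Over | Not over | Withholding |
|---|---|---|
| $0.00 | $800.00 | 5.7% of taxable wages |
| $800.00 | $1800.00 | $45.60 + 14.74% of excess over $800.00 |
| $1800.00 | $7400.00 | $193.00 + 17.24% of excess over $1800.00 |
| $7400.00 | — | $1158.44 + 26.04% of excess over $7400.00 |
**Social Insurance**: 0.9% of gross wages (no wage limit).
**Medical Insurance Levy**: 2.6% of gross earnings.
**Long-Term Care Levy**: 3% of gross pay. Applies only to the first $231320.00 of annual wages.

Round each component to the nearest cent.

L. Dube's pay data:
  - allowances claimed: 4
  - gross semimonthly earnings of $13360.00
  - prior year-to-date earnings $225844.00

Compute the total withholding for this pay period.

$2884.00

Territorial Income Tax: taxable = $13360.00 − 4×$440.00 = $11600.00
  $1158.44 + 26.04% × ($11600.00 − $7400.00) = $1158.44 + 26.04% × $4200.00 = $2252.12
Social Insurance: 0.9% × $13360.00 = $120.24
Medical Insurance Levy: 2.6% × $13360.00 = $347.36
Long-Term Care Levy: cap $231320.00 − YTD $225844.00 = $5476.00 subject; 3% × $5476.00 = $164.28
Total: $2252.12 + $120.24 + $347.36 + $164.28 = $2884.00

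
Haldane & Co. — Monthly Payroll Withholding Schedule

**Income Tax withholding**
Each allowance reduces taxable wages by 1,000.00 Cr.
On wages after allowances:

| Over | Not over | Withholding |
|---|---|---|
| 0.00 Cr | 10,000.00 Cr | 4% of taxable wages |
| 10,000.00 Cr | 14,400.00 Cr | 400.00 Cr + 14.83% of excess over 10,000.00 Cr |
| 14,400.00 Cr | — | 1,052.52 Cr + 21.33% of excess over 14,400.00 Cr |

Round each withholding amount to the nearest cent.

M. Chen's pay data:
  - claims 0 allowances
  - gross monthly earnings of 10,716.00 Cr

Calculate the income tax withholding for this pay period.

506.18 Cr

Income Tax: taxable = 10,716.00 Cr
  400.00 Cr + 14.83% × (10,716.00 Cr − 10,000.00 Cr) = 400.00 Cr + 14.83% × 716.00 Cr = 506.18 Cr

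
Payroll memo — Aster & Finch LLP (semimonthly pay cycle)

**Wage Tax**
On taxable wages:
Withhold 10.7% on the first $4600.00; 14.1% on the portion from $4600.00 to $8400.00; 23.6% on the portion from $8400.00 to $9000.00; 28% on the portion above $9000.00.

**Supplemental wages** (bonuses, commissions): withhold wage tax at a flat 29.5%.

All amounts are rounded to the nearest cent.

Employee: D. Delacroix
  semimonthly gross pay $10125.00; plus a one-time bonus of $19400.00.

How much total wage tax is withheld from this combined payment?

$7207.60

Wage Tax: taxable = $10125.00
  $1169.60 + 28% × ($10125.00 − $9000.00) = $1169.60 + 28% × $1125.00 = $1484.60
Supplemental (29.5% flat on bonus): 29.5% × $19400.00 = $5723.00
Total wage tax: $1484.60 + $5723.00 = $7207.60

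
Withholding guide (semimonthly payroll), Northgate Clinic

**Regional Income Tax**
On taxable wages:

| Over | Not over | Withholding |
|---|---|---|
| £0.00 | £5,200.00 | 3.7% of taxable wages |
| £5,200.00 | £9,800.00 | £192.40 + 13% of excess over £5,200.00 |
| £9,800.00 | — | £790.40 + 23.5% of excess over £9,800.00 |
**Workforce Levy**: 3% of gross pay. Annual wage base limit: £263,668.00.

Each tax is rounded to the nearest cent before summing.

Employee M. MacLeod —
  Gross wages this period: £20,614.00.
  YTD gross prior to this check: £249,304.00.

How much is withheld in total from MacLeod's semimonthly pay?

£3,762.61

Regional Income Tax: taxable = £20,614.00
  £790.40 + 23.5% × (£20,614.00 − £9,800.00) = £790.40 + 23.5% × £10,814.00 = £3,331.69
Workforce Levy: cap £263,668.00 − YTD £249,304.00 = £14,364.00 subject; 3% × £14,364.00 = £430.92
Total: £3,331.69 + £430.92 = £3,762.61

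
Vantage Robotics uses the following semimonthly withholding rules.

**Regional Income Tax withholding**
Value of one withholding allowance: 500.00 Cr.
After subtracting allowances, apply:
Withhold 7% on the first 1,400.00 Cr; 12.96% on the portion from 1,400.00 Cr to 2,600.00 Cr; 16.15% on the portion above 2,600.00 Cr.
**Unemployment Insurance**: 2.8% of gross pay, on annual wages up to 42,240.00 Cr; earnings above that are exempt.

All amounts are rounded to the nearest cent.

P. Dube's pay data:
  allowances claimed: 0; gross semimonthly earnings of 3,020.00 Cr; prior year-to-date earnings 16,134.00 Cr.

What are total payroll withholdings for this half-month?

Regional Income Tax: taxable = 3,020.00 Cr
  253.52 Cr + 16.15% × (3,020.00 Cr − 2,600.00 Cr) = 253.52 Cr + 16.15% × 420.00 Cr = 321.35 Cr
Unemployment Insurance: 2.8% × 3,020.00 Cr = 84.56 Cr
Total: 321.35 Cr + 84.56 Cr = 405.91 Cr

405.91 Cr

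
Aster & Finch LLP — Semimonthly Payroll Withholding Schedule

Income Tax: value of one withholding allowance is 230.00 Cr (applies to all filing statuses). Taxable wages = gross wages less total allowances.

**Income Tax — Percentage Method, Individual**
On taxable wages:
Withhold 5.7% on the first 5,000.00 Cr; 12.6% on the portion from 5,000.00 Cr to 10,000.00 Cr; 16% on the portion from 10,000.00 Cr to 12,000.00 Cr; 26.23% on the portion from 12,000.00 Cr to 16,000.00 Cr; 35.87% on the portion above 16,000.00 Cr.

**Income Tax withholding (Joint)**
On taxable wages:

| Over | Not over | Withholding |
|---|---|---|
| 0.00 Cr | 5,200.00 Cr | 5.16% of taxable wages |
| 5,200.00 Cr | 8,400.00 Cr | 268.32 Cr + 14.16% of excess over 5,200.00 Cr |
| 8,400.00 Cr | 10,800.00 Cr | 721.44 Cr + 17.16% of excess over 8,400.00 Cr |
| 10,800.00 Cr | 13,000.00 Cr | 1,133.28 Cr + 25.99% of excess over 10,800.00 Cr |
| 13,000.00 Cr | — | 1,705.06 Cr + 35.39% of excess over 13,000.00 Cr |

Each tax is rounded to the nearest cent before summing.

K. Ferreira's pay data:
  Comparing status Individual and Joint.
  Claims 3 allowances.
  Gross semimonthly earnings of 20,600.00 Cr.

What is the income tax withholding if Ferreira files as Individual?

3,686.72 Cr

Income Tax (Individual): taxable = 20,600.00 Cr − 3×230.00 Cr = 19,910.00 Cr
  2,284.20 Cr + 35.87% × (19,910.00 Cr − 16,000.00 Cr) = 2,284.20 Cr + 35.87% × 3,910.00 Cr = 3,686.72 Cr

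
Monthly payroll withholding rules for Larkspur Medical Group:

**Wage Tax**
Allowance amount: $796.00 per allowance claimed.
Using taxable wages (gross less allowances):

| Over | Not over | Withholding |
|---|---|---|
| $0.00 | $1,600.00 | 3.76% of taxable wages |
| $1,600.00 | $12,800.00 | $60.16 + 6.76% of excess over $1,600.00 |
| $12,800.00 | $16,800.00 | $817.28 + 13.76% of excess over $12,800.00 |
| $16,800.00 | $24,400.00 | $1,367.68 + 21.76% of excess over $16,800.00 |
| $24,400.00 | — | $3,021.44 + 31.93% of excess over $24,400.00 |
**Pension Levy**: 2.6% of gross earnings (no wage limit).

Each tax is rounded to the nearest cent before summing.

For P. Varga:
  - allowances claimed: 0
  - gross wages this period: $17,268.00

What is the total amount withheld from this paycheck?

$1,918.49

Wage Tax: taxable = $17,268.00
  $1,367.68 + 21.76% × ($17,268.00 − $16,800.00) = $1,367.68 + 21.76% × $468.00 = $1,469.52
Pension Levy: 2.6% × $17,268.00 = $448.97
Total: $1,469.52 + $448.97 = $1,918.49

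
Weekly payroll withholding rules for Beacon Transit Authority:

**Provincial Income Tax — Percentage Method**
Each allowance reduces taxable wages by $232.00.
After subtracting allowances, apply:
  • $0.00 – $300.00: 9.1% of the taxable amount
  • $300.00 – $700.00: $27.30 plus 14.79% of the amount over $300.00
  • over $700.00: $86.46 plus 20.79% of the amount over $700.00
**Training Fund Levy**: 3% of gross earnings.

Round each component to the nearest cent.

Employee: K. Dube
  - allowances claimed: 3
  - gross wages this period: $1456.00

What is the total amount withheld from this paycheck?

Provincial Income Tax: taxable = $1456.00 − 3×$232.00 = $760.00
  $86.46 + 20.79% × ($760.00 − $700.00) = $86.46 + 20.79% × $60.00 = $98.93
Training Fund Levy: 3% × $1456.00 = $43.68
Total: $98.93 + $43.68 = $142.61

$142.61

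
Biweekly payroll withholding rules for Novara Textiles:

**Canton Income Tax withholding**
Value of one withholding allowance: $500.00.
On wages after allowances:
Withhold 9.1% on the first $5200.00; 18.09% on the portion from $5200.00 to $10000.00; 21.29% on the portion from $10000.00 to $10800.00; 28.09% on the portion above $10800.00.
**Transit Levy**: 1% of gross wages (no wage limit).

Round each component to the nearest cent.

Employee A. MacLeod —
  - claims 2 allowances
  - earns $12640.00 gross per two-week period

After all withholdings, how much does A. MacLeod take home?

$10765.80

Canton Income Tax: taxable = $12640.00 − 2×$500.00 = $11640.00
  $1511.84 + 28.09% × ($11640.00 − $10800.00) = $1511.84 + 28.09% × $840.00 = $1747.80
Transit Levy: 1% × $12640.00 = $126.40
Total withheld: $1747.80 + $126.40 = $1874.20
Net pay: $12640.00 − $1874.20 = $10765.80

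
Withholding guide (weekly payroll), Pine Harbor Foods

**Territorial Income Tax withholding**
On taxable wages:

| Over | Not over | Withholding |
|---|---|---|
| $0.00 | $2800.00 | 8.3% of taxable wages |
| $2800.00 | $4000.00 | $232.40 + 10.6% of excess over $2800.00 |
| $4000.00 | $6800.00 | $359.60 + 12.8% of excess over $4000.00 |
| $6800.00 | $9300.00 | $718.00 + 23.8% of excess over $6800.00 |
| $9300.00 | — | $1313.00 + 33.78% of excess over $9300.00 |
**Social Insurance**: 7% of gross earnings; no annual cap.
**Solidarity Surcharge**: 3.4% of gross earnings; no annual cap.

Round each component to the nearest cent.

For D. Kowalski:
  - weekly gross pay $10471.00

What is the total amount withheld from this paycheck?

Territorial Income Tax: taxable = $10471.00
  $1313.00 + 33.78% × ($10471.00 − $9300.00) = $1313.00 + 33.78% × $1171.00 = $1708.56
Social Insurance: 7% × $10471.00 = $732.97
Solidarity Surcharge: 3.4% × $10471.00 = $356.01
Total: $1708.56 + $732.97 + $356.01 = $2797.54

$2797.54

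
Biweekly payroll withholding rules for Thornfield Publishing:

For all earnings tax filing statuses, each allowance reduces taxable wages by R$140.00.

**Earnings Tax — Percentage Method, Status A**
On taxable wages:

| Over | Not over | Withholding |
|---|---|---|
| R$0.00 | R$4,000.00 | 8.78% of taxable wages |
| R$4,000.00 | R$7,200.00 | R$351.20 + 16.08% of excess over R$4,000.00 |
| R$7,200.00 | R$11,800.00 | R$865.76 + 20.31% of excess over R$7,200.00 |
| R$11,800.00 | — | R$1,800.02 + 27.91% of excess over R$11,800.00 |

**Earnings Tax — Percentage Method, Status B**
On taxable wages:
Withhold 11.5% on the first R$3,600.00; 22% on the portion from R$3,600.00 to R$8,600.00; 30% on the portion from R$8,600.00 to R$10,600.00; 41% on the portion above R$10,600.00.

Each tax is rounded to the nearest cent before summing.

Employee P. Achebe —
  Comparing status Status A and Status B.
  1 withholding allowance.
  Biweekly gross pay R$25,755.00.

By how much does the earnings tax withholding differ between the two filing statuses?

R$2,614.36

Earnings Tax (Status A): taxable = R$25,755.00 − 1×R$140.00 = R$25,615.00
  R$1,800.02 + 27.91% × (R$25,615.00 − R$11,800.00) = R$1,800.02 + 27.91% × R$13,815.00 = R$5,655.79
Earnings Tax (Status B): taxable = R$25,755.00 − 1×R$140.00 = R$25,615.00
  R$2,114.00 + 41% × (R$25,615.00 − R$10,600.00) = R$2,114.00 + 41% × R$15,015.00 = R$8,270.15
Difference: |R$5,655.79 − R$8,270.15| = R$2,614.36 (higher under Status B)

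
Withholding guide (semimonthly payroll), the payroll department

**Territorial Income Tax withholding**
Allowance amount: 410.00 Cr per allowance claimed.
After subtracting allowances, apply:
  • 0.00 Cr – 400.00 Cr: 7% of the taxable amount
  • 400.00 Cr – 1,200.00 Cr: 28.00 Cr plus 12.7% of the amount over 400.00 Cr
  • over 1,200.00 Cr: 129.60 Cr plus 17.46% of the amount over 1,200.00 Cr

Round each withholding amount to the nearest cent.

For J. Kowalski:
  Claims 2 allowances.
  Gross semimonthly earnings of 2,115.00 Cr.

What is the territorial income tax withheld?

146.19 Cr

Territorial Income Tax: taxable = 2,115.00 Cr − 2×410.00 Cr = 1,295.00 Cr
  129.60 Cr + 17.46% × (1,295.00 Cr − 1,200.00 Cr) = 129.60 Cr + 17.46% × 95.00 Cr = 146.19 Cr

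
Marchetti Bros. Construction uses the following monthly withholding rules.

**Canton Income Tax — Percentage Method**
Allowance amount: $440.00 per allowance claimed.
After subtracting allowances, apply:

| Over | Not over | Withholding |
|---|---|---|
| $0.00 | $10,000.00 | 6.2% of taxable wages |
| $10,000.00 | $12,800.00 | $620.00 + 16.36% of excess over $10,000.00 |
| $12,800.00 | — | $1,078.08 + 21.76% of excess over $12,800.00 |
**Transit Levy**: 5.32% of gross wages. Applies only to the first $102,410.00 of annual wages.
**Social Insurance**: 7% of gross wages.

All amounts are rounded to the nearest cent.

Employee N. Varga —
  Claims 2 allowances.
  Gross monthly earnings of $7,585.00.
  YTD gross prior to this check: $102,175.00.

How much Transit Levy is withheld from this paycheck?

Transit Levy: cap $102,410.00 − YTD $102,175.00 = $235.00 subject; 5.32% × $235.00 = $12.50

$12.50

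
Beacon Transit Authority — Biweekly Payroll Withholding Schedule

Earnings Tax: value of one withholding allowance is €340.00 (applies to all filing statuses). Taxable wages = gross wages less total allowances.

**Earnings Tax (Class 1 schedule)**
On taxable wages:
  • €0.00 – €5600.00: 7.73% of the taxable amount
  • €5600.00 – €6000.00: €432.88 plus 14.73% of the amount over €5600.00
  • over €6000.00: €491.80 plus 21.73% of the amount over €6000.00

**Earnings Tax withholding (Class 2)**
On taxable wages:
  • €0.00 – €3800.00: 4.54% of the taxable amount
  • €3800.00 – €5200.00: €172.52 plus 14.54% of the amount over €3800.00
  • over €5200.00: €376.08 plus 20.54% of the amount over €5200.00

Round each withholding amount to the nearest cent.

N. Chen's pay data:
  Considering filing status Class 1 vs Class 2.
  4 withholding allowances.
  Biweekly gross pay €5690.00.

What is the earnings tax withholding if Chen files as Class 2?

Earnings Tax (Class 2): taxable = €5690.00 − 4×€340.00 = €4330.00
  €172.52 + 14.54% × (€4330.00 − €3800.00) = €172.52 + 14.54% × €530.00 = €249.58

€249.58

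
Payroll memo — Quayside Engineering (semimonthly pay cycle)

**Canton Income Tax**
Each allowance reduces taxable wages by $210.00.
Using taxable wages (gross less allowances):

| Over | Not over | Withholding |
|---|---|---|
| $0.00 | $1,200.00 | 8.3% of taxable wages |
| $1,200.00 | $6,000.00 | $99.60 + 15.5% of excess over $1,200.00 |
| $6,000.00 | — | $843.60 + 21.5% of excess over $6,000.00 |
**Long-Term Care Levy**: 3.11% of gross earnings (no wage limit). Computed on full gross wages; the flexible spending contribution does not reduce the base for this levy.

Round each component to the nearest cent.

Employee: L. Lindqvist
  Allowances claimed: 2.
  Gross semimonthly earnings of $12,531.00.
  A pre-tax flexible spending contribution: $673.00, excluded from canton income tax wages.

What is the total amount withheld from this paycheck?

$2,402.48

Canton Income Tax: taxable = $12,531.00 − $673.00 − 2×$210.00 = $11,438.00
  $843.60 + 21.5% × ($11,438.00 − $6,000.00) = $843.60 + 21.5% × $5,438.00 = $2,012.77
Long-Term Care Levy: 3.11% × $12,531.00 = $389.71
Total: $2,012.77 + $389.71 = $2,402.48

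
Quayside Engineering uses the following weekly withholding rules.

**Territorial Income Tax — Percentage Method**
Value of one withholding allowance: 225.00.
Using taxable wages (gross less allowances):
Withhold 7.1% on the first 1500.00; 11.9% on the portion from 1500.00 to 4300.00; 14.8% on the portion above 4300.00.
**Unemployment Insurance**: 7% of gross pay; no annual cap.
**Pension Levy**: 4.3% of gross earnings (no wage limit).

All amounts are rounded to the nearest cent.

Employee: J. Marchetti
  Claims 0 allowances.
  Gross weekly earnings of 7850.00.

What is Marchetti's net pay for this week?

Territorial Income Tax: taxable = 7850.00
  439.70 + 14.8% × (7850.00 − 4300.00) = 439.70 + 14.8% × 3550.00 = 965.10
Unemployment Insurance: 7% × 7850.00 = 549.50
Pension Levy: 4.3% × 7850.00 = 337.55
Total withheld: 965.10 + 549.50 + 337.55 = 1852.15
Net pay: 7850.00 − 1852.15 = 5997.85

5997.85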